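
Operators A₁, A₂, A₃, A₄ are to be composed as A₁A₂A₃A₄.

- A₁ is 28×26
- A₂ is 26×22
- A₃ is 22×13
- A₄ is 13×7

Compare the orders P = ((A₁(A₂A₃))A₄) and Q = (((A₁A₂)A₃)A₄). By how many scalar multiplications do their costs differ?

7124

Order P = ((A₁(A₂A₃))A₄): (A₂A₃): 26×22 by 22×13 → 26×13, cost 26·22·13 = 7436; (A₁(A₂A₃)): 28×26 by 26×13 → 28×13, cost 28·26·13 = 9464; cumulative 16900; ((A₁(A₂A₃))A₄): 28×13 by 13×7 → 28×7, cost 28·13·7 = 2548; cumulative 19448. Total 19448.
Order Q = (((A₁A₂)A₃)A₄): (A₁A₂): 28×26 by 26×22 → 28×22, cost 28·26·22 = 16016; ((A₁A₂)A₃): 28×22 by 22×13 → 28×13, cost 28·22·13 = 8008; cumulative 24024; (((A₁A₂)A₃)A₄): 28×13 by 13×7 → 28×7, cost 28·13·7 = 2548; cumulative 26572. Total 26572.
Difference: |19448 − 26572| = 7124.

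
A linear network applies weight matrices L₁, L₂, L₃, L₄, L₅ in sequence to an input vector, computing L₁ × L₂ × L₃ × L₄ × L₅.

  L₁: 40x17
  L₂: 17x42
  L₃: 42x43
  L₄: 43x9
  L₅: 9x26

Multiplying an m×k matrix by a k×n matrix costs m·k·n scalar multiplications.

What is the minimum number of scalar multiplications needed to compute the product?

38160

Adjacent pairs: L₁L₂ = 40·17·42 = 28560; L₂L₃ = 17·42·43 = 30702; L₃L₄ = 42·43·9 = 16254; L₄L₅ = 43·9·26 = 10062.
Length 3: L₁..L₃: k=1: 0+30702+40·17·43=59942; k=2: 28560+0+40·42·43=100800 → min 59942 | L₂..L₄: k=2: 0+16254+17·42·9=22680; k=3: 30702+0+17·43·9=37281 → min 22680 | L₃..L₅: k=3: 0+10062+42·43·26=57018; k=4: 16254+0+42·9·26=26082 → min 26082.
Length 4: L₁..L₄: k=1: 0+22680+40·17·9=28800; k=2: 28560+16254+40·42·9=59934; k=3: 59942+0+40·43·9=75422 → min 28800 | L₂..L₅: k=2: 0+26082+17·42·26=44646; k=3: 30702+10062+17·43·26=59770; k=4: 22680+0+17·9·26=26658 → min 26658.
Length 5: L₁..L₅: k=1: 0+26658+40·17·26=44338; k=2: 28560+26082+40·42·26=98322; k=3: 59942+10062+40·43·26=114724; k=4: 28800+0+40·9·26=38160 → min 38160.
Optimal order: ((L₁ × (L₂ × (L₃ × L₄))) × L₅) with cost 38160.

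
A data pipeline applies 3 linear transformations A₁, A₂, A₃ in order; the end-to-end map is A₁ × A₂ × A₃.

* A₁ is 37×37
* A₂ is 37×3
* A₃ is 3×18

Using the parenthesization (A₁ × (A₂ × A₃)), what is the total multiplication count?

26640

(A₂ × A₃): 37×3 by 3×18 → 37×18, cost 37·3·18 = 1998
(A₁ × (A₂ × A₃)): 37×37 by 37×18 → 37×18, cost 37·37·18 = 24642; cumulative 26640
Total: 26640 scalar multiplications.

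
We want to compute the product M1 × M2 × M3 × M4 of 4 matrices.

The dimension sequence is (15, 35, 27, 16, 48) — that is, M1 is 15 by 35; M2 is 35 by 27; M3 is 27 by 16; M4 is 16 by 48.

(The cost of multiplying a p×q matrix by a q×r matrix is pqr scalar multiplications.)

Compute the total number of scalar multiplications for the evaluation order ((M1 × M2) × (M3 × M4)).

(M1 × M2): 15×35 by 35×27 → 15×27, cost 15·35·27 = 14175
(M3 × M4): 27×16 by 16×48 → 27×48, cost 27·16·48 = 20736
((M1 × M2) × (M3 × M4)): 15×27 by 27×48 → 15×48, cost 15·27·48 = 19440; cumulative 54351
Total: 54351 scalar multiplications.

54351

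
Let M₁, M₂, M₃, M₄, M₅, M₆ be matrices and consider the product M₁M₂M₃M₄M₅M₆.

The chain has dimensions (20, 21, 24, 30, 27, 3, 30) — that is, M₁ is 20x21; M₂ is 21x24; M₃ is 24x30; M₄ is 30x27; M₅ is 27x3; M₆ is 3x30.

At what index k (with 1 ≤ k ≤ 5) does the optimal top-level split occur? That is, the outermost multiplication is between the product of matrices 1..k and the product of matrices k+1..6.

5

Adjacent pairs: M₁M₂ = 20·21·24 = 10080; M₂M₃ = 21·24·30 = 15120; M₃M₄ = 24·30·27 = 19440; M₄M₅ = 30·27·3 = 2430; M₅M₆ = 27·3·30 = 2430.
Length 3: M₁..M₃: k=1: 0+15120+20·21·30=27720; k=2: 10080+0+20·24·30=24480 → min 24480 | M₂..M₄: k=2: 0+19440+21·24·27=33048; k=3: 15120+0+21·30·27=32130 → min 32130 | M₃..M₅: k=3: 0+2430+24·30·3=4590; k=4: 19440+0+24·27·3=21384 → min 4590 | M₄..M₆: k=4: 0+2430+30·27·30=26730; k=5: 2430+0+30·3·30=5130 → min 5130.
Length 4: M₁..M₄: k=1: 0+32130+20·21·27=43470; k=2: 10080+19440+20·24·27=42480; k=3: 24480+0+20·30·27=40680 → min 40680 | M₂..M₅: k=2: 0+4590+21·24·3=6102; k=3: 15120+2430+21·30·3=19440; k=4: 32130+0+21·27·3=33831 → min 6102 | M₃..M₆: k=3: 0+5130+24·30·30=26730; k=4: 19440+2430+24·27·30=41310; k=5: 4590+0+24·3·30=6750 → min 6750.
Length 5: M₁..M₅: k=1: 0+6102+20·21·3=7362; k=2: 10080+4590+20·24·3=16110; k=3: 24480+2430+20·30·3=28710; k=4: 40680+0+20·27·3=42300 → min 7362 | M₂..M₆: k=2: 0+6750+21·24·30=21870; k=3: 15120+5130+21·30·30=39150; k=4: 32130+2430+21·27·30=51570; k=5: 6102+0+21·3·30=7992 → min 7992.
Top-level splits: k=1: (M₁..M₁)·(M₂..M₆) → 0+7992+20·21·30 = 20592; k=2: (M₁..M₂)·(M₃..M₆) → 10080+6750+20·24·30 = 31230; k=3: (M₁..M₃)·(M₄..M₆) → 24480+5130+20·30·30 = 47610; k=4: (M₁..M₄)·(M₅..M₆) → 40680+2430+20·27·30 = 59310; k=5: (M₁..M₅)·(M₆..M₆) → 7362+0+20·3·30 = 9162.
Best split is after M₅, i.e. k = 5.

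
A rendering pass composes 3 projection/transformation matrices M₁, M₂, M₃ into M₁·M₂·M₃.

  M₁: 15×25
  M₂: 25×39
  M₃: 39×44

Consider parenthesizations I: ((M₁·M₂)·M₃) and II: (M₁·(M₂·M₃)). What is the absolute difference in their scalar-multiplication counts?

Order I = ((M₁·M₂)·M₃): (M₁·M₂): 15×25 by 25×39 → 15×39, cost 15·25·39 = 14625; ((M₁·M₂)·M₃): 15×39 by 39×44 → 15×44, cost 15·39·44 = 25740; cumulative 40365. Total 40365.
Order II = (M₁·(M₂·M₃)): (M₂·M₃): 25×39 by 39×44 → 25×44, cost 25·39·44 = 42900; (M₁·(M₂·M₃)): 15×25 by 25×44 → 15×44, cost 15·25·44 = 16500; cumulative 59400. Total 59400.
Difference: |40365 − 59400| = 19035.

19035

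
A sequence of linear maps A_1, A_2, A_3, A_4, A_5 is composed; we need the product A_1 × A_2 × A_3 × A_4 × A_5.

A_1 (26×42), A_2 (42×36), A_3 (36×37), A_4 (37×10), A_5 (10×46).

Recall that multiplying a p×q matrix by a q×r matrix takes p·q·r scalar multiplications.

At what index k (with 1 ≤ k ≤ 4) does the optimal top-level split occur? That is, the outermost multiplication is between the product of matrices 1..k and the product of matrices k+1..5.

4

Adjacent pairs: A_1A_2 = 26·42·36 = 39312; A_2A_3 = 42·36·37 = 55944; A_3A_4 = 36·37·10 = 13320; A_4A_5 = 37·10·46 = 17020.
Length 3: A_1..A_3: k=1: 0+55944+26·42·37=96348; k=2: 39312+0+26·36·37=73944 → min 73944 | A_2..A_4: k=2: 0+13320+42·36·10=28440; k=3: 55944+0+42·37·10=71484 → min 28440 | A_3..A_5: k=3: 0+17020+36·37·46=78292; k=4: 13320+0+36·10·46=29880 → min 29880.
Length 4: A_1..A_4: k=1: 0+28440+26·42·10=39360; k=2: 39312+13320+26·36·10=61992; k=3: 73944+0+26·37·10=83564 → min 39360 | A_2..A_5: k=2: 0+29880+42·36·46=99432; k=3: 55944+17020+42·37·46=144448; k=4: 28440+0+42·10·46=47760 → min 47760.
Top-level splits: k=1: (A_1..A_1)·(A_2..A_5) → 0+47760+26·42·46 = 97992; k=2: (A_1..A_2)·(A_3..A_5) → 39312+29880+26·36·46 = 112248; k=3: (A_1..A_3)·(A_4..A_5) → 73944+17020+26·37·46 = 135216; k=4: (A_1..A_4)·(A_5..A_5) → 39360+0+26·10·46 = 51320.
Best split is after A_4, i.e. k = 4.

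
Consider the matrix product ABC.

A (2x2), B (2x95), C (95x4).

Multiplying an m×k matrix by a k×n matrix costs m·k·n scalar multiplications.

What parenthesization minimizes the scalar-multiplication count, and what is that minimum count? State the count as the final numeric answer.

(A(BC)): cost 776.
((AB)C): cost 1140.
Optimal: (A(BC)) with cost 776.

776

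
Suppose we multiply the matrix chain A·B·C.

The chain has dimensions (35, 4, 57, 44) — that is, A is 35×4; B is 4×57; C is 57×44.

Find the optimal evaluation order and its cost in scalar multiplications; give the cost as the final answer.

(A·(B·C)): cost 16192.
((A·B)·C): cost 95760.
Optimal: (A·(B·C)) with cost 16192.

16192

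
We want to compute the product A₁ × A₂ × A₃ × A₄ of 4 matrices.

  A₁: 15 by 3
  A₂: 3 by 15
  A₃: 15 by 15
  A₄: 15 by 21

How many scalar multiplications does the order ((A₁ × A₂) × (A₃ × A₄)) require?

(A₁ × A₂): 15×3 by 3×15 → 15×15, cost 15·3·15 = 675
(A₃ × A₄): 15×15 by 15×21 → 15×21, cost 15·15·21 = 4725
((A₁ × A₂) × (A₃ × A₄)): 15×15 by 15×21 → 15×21, cost 15·15·21 = 4725; cumulative 10125
Total: 10125 scalar multiplications.

10125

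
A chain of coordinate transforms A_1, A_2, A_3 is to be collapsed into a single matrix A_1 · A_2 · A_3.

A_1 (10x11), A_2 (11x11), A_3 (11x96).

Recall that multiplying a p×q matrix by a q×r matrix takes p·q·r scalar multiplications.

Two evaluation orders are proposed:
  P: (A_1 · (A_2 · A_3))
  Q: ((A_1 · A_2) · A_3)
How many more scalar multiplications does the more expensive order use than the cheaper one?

Order P = (A_1 · (A_2 · A_3)): (A_2 · A_3): 11×11 by 11×96 → 11×96, cost 11·11·96 = 11616; (A_1 · (A_2 · A_3)): 10×11 by 11×96 → 10×96, cost 10·11·96 = 10560; cumulative 22176. Total 22176.
Order Q = ((A_1 · A_2) · A_3): (A_1 · A_2): 10×11 by 11×11 → 10×11, cost 10·11·11 = 1210; ((A_1 · A_2) · A_3): 10×11 by 11×96 → 10×96, cost 10·11·96 = 10560; cumulative 11770. Total 11770.
Difference: |22176 − 11770| = 10406.

10406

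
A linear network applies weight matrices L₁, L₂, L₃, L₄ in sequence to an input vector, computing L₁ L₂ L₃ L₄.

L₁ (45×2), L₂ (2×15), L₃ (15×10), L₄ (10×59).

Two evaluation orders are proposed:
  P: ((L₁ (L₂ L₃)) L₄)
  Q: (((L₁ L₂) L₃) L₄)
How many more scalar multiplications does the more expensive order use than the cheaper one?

6900

Order P = ((L₁ (L₂ L₃)) L₄): (L₂ L₃): 2×15 by 15×10 → 2×10, cost 2·15·10 = 300; (L₁ (L₂ L₃)): 45×2 by 2×10 → 45×10, cost 45·2·10 = 900; cumulative 1200; ((L₁ (L₂ L₃)) L₄): 45×10 by 10×59 → 45×59, cost 45·10·59 = 26550; cumulative 27750. Total 27750.
Order Q = (((L₁ L₂) L₃) L₄): (L₁ L₂): 45×2 by 2×15 → 45×15, cost 45·2·15 = 1350; ((L₁ L₂) L₃): 45×15 by 15×10 → 45×10, cost 45·15·10 = 6750; cumulative 8100; (((L₁ L₂) L₃) L₄): 45×10 by 10×59 → 45×59, cost 45·10·59 = 26550; cumulative 34650. Total 34650.
Difference: |27750 − 34650| = 6900.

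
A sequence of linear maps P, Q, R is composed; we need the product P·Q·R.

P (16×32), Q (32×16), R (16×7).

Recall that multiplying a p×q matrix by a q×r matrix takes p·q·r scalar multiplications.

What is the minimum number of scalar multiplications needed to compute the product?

Order (P·(Q·R)): (Q·R): 32×16 by 16×7 → 32×7, cost 32·16·7 = 3584; (P·(Q·R)): 16×32 by 32×7 → 16×7, cost 16·32·7 = 3584; cumulative 7168. Total 7168.
Order ((P·Q)·R): (P·Q): 16×32 by 32×16 → 16×16, cost 16·32·16 = 8192; ((P·Q)·R): 16×16 by 16×7 → 16×7, cost 16·16·7 = 1792; cumulative 9984. Total 9984.
Minimum: 7168.

7168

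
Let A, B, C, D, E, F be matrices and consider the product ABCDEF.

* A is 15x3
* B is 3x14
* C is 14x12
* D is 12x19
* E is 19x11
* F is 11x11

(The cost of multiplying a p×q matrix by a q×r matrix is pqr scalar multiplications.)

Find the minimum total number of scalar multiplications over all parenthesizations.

Adjacent pairs: AB = 15·3·14 = 630; BC = 3·14·12 = 504; CD = 14·12·19 = 3192; DE = 12·19·11 = 2508; EF = 19·11·11 = 2299.
Length 3: A..C: k=1: 0+504+15·3·12=1044; k=2: 630+0+15·14·12=3150 → min 1044 | B..D: k=2: 0+3192+3·14·19=3990; k=3: 504+0+3·12·19=1188 → min 1188 | C..E: k=3: 0+2508+14·12·11=4356; k=4: 3192+0+14·19·11=6118 → min 4356 | D..F: k=4: 0+2299+12·19·11=4807; k=5: 2508+0+12·11·11=3960 → min 3960.
Length 4: A..D: k=1: 0+1188+15·3·19=2043; k=2: 630+3192+15·14·19=7812; k=3: 1044+0+15·12·19=4464 → min 2043 | B..E: k=2: 0+4356+3·14·11=4818; k=3: 504+2508+3·12·11=3408; k=4: 1188+0+3·19·11=1815 → min 1815 | C..F: k=3: 0+3960+14·12·11=5808; k=4: 3192+2299+14·19·11=8417; k=5: 4356+0+14·11·11=6050 → min 5808.
Length 5: A..E: k=1: 0+1815+15·3·11=2310; k=2: 630+4356+15·14·11=7296; k=3: 1044+2508+15·12·11=5532; k=4: 2043+0+15·19·11=5178 → min 2310 | B..F: k=2: 0+5808+3·14·11=6270; k=3: 504+3960+3·12·11=4860; k=4: 1188+2299+3·19·11=4114; k=5: 1815+0+3·11·11=2178 → min 2178.
Length 6: A..F: k=1: 0+2178+15·3·11=2673; k=2: 630+5808+15·14·11=8748; k=3: 1044+3960+15·12·11=6984; k=4: 2043+2299+15·19·11=7477; k=5: 2310+0+15·11·11=4125 → min 2673.
Optimal order: (A((((BC)D)E)F)) with cost 2673.

2673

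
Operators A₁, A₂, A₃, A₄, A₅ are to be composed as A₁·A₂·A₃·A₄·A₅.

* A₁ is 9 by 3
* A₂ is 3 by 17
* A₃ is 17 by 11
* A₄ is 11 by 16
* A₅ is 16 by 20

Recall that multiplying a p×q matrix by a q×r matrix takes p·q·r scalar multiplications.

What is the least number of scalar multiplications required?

2589

Adjacent pairs: A₁A₂ = 9·3·17 = 459; A₂A₃ = 3·17·11 = 561; A₃A₄ = 17·11·16 = 2992; A₄A₅ = 11·16·20 = 3520.
Length 3: A₁..A₃: k=1: 0+561+9·3·11=858; k=2: 459+0+9·17·11=2142 → min 858 | A₂..A₄: k=2: 0+2992+3·17·16=3808; k=3: 561+0+3·11·16=1089 → min 1089 | A₃..A₅: k=3: 0+3520+17·11·20=7260; k=4: 2992+0+17·16·20=8432 → min 7260.
Length 4: A₁..A₄: k=1: 0+1089+9·3·16=1521; k=2: 459+2992+9·17·16=5899; k=3: 858+0+9·11·16=2442 → min 1521 | A₂..A₅: k=2: 0+7260+3·17·20=8280; k=3: 561+3520+3·11·20=4741; k=4: 1089+0+3·16·20=2049 → min 2049.
Length 5: A₁..A₅: k=1: 0+2049+9·3·20=2589; k=2: 459+7260+9·17·20=10779; k=3: 858+3520+9·11·20=6358; k=4: 1521+0+9·16·20=4401 → min 2589.
Optimal order: (A₁·(((A₂·A₃)·A₄)·A₅)) with cost 2589.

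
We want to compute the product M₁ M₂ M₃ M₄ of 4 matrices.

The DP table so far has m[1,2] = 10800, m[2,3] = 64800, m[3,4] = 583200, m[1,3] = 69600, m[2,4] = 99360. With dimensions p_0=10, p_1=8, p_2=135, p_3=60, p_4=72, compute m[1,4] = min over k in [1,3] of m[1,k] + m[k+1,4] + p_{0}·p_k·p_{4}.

m[1,4] = min over k∈[1,3] of m[1,k]+m[k+1,4]+p_{0}·p_k·p_{4}.
k=1: 0 + 99360 + 10·8·72 = 105120; k=2: 10800 + 583200 + 10·135·72 = 691200; k=3: 69600 + 0 + 10·60·72 = 112800.
Minimum: 105120 at k=1.

105120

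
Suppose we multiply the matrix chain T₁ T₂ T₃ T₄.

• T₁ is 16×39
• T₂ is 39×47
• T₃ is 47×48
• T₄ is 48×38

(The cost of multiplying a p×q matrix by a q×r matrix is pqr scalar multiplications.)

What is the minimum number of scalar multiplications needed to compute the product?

94608

Adjacent pairs: T₁T₂ = 16·39·47 = 29328; T₂T₃ = 39·47·48 = 87984; T₃T₄ = 47·48·38 = 85728.
Length 3: T₁..T₃: k=1: 0+87984+16·39·48=117936; k=2: 29328+0+16·47·48=65424 → min 65424 | T₂..T₄: k=2: 0+85728+39·47·38=155382; k=3: 87984+0+39·48·38=159120 → min 155382.
Length 4: T₁..T₄: k=1: 0+155382+16·39·38=179094; k=2: 29328+85728+16·47·38=143632; k=3: 65424+0+16·48·38=94608 → min 94608.
Optimal order: (((T₁ T₂) T₃) T₄) with cost 94608.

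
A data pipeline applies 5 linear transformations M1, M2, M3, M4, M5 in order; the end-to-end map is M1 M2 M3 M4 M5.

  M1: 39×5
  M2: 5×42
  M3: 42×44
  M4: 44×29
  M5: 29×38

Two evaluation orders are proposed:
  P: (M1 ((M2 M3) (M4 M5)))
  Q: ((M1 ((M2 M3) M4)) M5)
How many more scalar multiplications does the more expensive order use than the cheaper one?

Order P = (M1 ((M2 M3) (M4 M5))): (M2 M3): 5×42 by 42×44 → 5×44, cost 5·42·44 = 9240; (M4 M5): 44×29 by 29×38 → 44×38, cost 44·29·38 = 48488; ((M2 M3) (M4 M5)): 5×44 by 44×38 → 5×38, cost 5·44·38 = 8360; cumulative 66088; (M1 ((M2 M3) (M4 M5))): 39×5 by 5×38 → 39×38, cost 39·5·38 = 7410; cumulative 73498. Total 73498.
Order Q = ((M1 ((M2 M3) M4)) M5): (M2 M3): 5×42 by 42×44 → 5×44, cost 5·42·44 = 9240; ((M2 M3) M4): 5×44 by 44×29 → 5×29, cost 5·44·29 = 6380; cumulative 15620; (M1 ((M2 M3) M4)): 39×5 by 5×29 → 39×29, cost 39·5·29 = 5655; cumulative 21275; ((M1 ((M2 M3) M4)) M5): 39×29 by 29×38 → 39×38, cost 39·29·38 = 42978; cumulative 64253. Total 64253.
Difference: |73498 − 64253| = 9245.

9245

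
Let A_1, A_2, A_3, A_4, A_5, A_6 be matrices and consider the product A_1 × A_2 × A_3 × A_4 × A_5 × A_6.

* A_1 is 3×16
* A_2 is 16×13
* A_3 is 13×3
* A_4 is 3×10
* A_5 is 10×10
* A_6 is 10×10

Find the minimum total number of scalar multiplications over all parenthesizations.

1431

Adjacent pairs: A_1A_2 = 3·16·13 = 624; A_2A_3 = 16·13·3 = 624; A_3A_4 = 13·3·10 = 390; A_4A_5 = 3·10·10 = 300; A_5A_6 = 10·10·10 = 1000.
Length 3: A_1..A_3: k=1: 0+624+3·16·3=768; k=2: 624+0+3·13·3=741 → min 741 | A_2..A_4: k=2: 0+390+16·13·10=2470; k=3: 624+0+16·3·10=1104 → min 1104 | A_3..A_5: k=3: 0+300+13·3·10=690; k=4: 390+0+13·10·10=1690 → min 690 | A_4..A_6: k=4: 0+1000+3·10·10=1300; k=5: 300+0+3·10·10=600 → min 600.
Length 4: A_1..A_4: k=1: 0+1104+3·16·10=1584; k=2: 624+390+3·13·10=1404; k=3: 741+0+3·3·10=831 → min 831 | A_2..A_5: k=2: 0+690+16·13·10=2770; k=3: 624+300+16·3·10=1404; k=4: 1104+0+16·10·10=2704 → min 1404 | A_3..A_6: k=3: 0+600+13·3·10=990; k=4: 390+1000+13·10·10=2690; k=5: 690+0+13·10·10=1990 → min 990.
Length 5: A_1..A_5: k=1: 0+1404+3·16·10=1884; k=2: 624+690+3·13·10=1704; k=3: 741+300+3·3·10=1131; k=4: 831+0+3·10·10=1131 → min 1131 | A_2..A_6: k=2: 0+990+16·13·10=3070; k=3: 624+600+16·3·10=1704; k=4: 1104+1000+16·10·10=3704; k=5: 1404+0+16·10·10=3004 → min 1704.
Length 6: A_1..A_6: k=1: 0+1704+3·16·10=2184; k=2: 624+990+3·13·10=2004; k=3: 741+600+3·3·10=1431; k=4: 831+1000+3·10·10=2131; k=5: 1131+0+3·10·10=1431 → min 1431.
Optimal order: (((A_1 × A_2) × A_3) × ((A_4 × A_5) × A_6)) with cost 1431.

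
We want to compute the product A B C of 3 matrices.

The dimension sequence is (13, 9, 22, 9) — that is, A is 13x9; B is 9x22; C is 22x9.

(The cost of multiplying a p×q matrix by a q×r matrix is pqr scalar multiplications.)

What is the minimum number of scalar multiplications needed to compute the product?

Order (A (B C)): (B C): 9×22 by 22×9 → 9×9, cost 9·22·9 = 1782; (A (B C)): 13×9 by 9×9 → 13×9, cost 13·9·9 = 1053; cumulative 2835. Total 2835.
Order ((A B) C): (A B): 13×9 by 9×22 → 13×22, cost 13·9·22 = 2574; ((A B) C): 13×22 by 22×9 → 13×9, cost 13·22·9 = 2574; cumulative 5148. Total 5148.
Minimum: 2835.

2835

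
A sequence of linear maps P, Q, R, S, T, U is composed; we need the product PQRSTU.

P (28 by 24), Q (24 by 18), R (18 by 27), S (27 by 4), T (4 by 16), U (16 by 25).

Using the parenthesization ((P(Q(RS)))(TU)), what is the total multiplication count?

10760

(RS): 18×27 by 27×4 → 18×4, cost 18·27·4 = 1944
(Q(RS)): 24×18 by 18×4 → 24×4, cost 24·18·4 = 1728; cumulative 3672
(P(Q(RS))): 28×24 by 24×4 → 28×4, cost 28·24·4 = 2688; cumulative 6360
(TU): 4×16 by 16×25 → 4×25, cost 4·16·25 = 1600
((P(Q(RS)))(TU)): 28×4 by 4×25 → 28×25, cost 28·4·25 = 2800; cumulative 10760
Total: 10760 scalar multiplications.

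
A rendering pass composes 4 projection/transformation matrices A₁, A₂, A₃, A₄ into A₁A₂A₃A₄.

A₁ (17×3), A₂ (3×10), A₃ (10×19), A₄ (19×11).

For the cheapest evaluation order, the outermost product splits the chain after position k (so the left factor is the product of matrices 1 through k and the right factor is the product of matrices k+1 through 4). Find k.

1

Adjacent pairs: A₁A₂ = 17·3·10 = 510; A₂A₃ = 3·10·19 = 570; A₃A₄ = 10·19·11 = 2090.
Length 3: A₁..A₃: k=1: 0+570+17·3·19=1539; k=2: 510+0+17·10·19=3740 → min 1539 | A₂..A₄: k=2: 0+2090+3·10·11=2420; k=3: 570+0+3·19·11=1197 → min 1197.
Top-level splits: k=1: (A₁..A₁)·(A₂..A₄) → 0+1197+17·3·11 = 1758; k=2: (A₁..A₂)·(A₃..A₄) → 510+2090+17·10·11 = 4470; k=3: (A₁..A₃)·(A₄..A₄) → 1539+0+17·19·11 = 5092.
Best split is after A₁, i.e. k = 1.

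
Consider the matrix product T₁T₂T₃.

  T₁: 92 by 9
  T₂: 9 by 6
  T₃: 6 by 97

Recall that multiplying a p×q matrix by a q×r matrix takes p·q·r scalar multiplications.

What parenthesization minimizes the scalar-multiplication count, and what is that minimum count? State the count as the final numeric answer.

(T₁(T₂T₃)): cost 85554.
((T₁T₂)T₃): cost 58512.
Optimal: ((T₁T₂)T₃) with cost 58512.

58512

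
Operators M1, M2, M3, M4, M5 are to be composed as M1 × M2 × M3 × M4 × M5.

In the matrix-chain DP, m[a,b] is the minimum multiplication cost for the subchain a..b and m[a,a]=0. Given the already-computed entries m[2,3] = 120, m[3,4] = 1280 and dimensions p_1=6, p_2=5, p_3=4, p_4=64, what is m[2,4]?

m[2,4] = min over k∈[2,3] of m[2,k]+m[k+1,4]+p_{1}·p_k·p_{4}.
k=2: 0 + 1280 + 6·5·64 = 3200; k=3: 120 + 0 + 6·4·64 = 1656.
Minimum: 1656 at k=3.

1656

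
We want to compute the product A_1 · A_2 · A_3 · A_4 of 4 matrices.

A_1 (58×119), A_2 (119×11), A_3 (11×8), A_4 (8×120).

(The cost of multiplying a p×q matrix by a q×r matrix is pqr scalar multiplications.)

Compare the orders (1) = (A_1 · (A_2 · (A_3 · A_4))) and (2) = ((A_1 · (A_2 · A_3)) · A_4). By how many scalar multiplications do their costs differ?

874512

Order (1) = (A_1 · (A_2 · (A_3 · A_4))): (A_3 · A_4): 11×8 by 8×120 → 11×120, cost 11·8·120 = 10560; (A_2 · (A_3 · A_4)): 119×11 by 11×120 → 119×120, cost 119·11·120 = 157080; cumulative 167640; (A_1 · (A_2 · (A_3 · A_4))): 58×119 by 119×120 → 58×120, cost 58·119·120 = 828240; cumulative 995880. Total 995880.
Order (2) = ((A_1 · (A_2 · A_3)) · A_4): (A_2 · A_3): 119×11 by 11×8 → 119×8, cost 119·11·8 = 10472; (A_1 · (A_2 · A_3)): 58×119 by 119×8 → 58×8, cost 58·119·8 = 55216; cumulative 65688; ((A_1 · (A_2 · A_3)) · A_4): 58×8 by 8×120 → 58×120, cost 58·8·120 = 55680; cumulative 121368. Total 121368.
Difference: |995880 − 121368| = 874512.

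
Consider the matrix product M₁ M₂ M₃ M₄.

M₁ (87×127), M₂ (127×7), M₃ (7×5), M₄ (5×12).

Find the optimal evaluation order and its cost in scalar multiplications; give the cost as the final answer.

64910

Adjacent pairs: M₁M₂ = 87·127·7 = 77343; M₂M₃ = 127·7·5 = 4445; M₃M₄ = 7·5·12 = 420.
Length 3: M₁..M₃: k=1: 0+4445+87·127·5=59690; k=2: 77343+0+87·7·5=80388 → min 59690 | M₂..M₄: k=2: 0+420+127·7·12=11088; k=3: 4445+0+127·5·12=12065 → min 11088.
Length 4: M₁..M₄: k=1: 0+11088+87·127·12=143676; k=2: 77343+420+87·7·12=85071; k=3: 59690+0+87·5·12=64910 → min 64910.
Optimal parenthesization: ((M₁ (M₂ M₃)) M₄) with cost 64910.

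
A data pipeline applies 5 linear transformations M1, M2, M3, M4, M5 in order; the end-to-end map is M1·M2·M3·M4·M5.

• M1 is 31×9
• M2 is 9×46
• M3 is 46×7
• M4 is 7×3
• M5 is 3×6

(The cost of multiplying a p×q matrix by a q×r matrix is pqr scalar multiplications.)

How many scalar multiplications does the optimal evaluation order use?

Adjacent pairs: M1M2 = 31·9·46 = 12834; M2M3 = 9·46·7 = 2898; M3M4 = 46·7·3 = 966; M4M5 = 7·3·6 = 126.
Length 3: M1..M3: k=1: 0+2898+31·9·7=4851; k=2: 12834+0+31·46·7=22816 → min 4851 | M2..M4: k=2: 0+966+9·46·3=2208; k=3: 2898+0+9·7·3=3087 → min 2208 | M3..M5: k=3: 0+126+46·7·6=2058; k=4: 966+0+46·3·6=1794 → min 1794.
Length 4: M1..M4: k=1: 0+2208+31·9·3=3045; k=2: 12834+966+31·46·3=18078; k=3: 4851+0+31·7·3=5502 → min 3045 | M2..M5: k=2: 0+1794+9·46·6=4278; k=3: 2898+126+9·7·6=3402; k=4: 2208+0+9·3·6=2370 → min 2370.
Length 5: M1..M5: k=1: 0+2370+31·9·6=4044; k=2: 12834+1794+31·46·6=23184; k=3: 4851+126+31·7·6=6279; k=4: 3045+0+31·3·6=3603 → min 3603.
Optimal order: ((M1·(M2·(M3·M4)))·M5) with cost 3603.

3603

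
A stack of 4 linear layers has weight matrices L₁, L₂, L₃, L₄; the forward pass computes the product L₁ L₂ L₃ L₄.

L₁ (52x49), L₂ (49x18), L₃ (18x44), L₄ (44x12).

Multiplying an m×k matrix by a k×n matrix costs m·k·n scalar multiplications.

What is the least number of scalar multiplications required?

50664

Adjacent pairs: L₁L₂ = 52·49·18 = 45864; L₂L₃ = 49·18·44 = 38808; L₃L₄ = 18·44·12 = 9504.
Length 3: L₁..L₃: k=1: 0+38808+52·49·44=150920; k=2: 45864+0+52·18·44=87048 → min 87048 | L₂..L₄: k=2: 0+9504+49·18·12=20088; k=3: 38808+0+49·44·12=64680 → min 20088.
Length 4: L₁..L₄: k=1: 0+20088+52·49·12=50664; k=2: 45864+9504+52·18·12=66600; k=3: 87048+0+52·44·12=114504 → min 50664.
Optimal order: (L₁ (L₂ (L₃ L₄))) with cost 50664.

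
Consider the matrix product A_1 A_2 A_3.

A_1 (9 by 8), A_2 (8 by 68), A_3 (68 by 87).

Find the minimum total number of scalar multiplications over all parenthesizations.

53592

Order (A_1 (A_2 A_3)): (A_2 A_3): 8×68 by 68×87 → 8×87, cost 8·68·87 = 47328; (A_1 (A_2 A_3)): 9×8 by 8×87 → 9×87, cost 9·8·87 = 6264; cumulative 53592. Total 53592.
Order ((A_1 A_2) A_3): (A_1 A_2): 9×8 by 8×68 → 9×68, cost 9·8·68 = 4896; ((A_1 A_2) A_3): 9×68 by 68×87 → 9×87, cost 9·68·87 = 53244; cumulative 58140. Total 58140.
Minimum: 53592.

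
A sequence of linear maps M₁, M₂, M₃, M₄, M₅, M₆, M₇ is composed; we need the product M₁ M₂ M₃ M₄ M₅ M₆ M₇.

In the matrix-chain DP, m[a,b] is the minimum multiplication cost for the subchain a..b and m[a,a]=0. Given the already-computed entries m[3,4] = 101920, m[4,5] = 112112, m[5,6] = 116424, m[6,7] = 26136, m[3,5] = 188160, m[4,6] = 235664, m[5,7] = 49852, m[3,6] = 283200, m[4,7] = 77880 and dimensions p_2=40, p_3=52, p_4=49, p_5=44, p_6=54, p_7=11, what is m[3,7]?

100760

m[3,7] = min over k∈[3,6] of m[3,k]+m[k+1,7]+p_{2}·p_k·p_{7}.
k=3: 0 + 77880 + 40·52·11 = 100760; k=4: 101920 + 49852 + 40·49·11 = 173332; k=5: 188160 + 26136 + 40·44·11 = 233656; k=6: 283200 + 0 + 40·54·11 = 306960.
Minimum: 100760 at k=3.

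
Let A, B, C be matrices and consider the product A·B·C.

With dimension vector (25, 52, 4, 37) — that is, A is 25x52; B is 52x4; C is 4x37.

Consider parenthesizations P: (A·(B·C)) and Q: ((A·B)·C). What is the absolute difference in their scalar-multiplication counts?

Order P = (A·(B·C)): (B·C): 52×4 by 4×37 → 52×37, cost 52·4·37 = 7696; (A·(B·C)): 25×52 by 52×37 → 25×37, cost 25·52·37 = 48100; cumulative 55796. Total 55796.
Order Q = ((A·B)·C): (A·B): 25×52 by 52×4 → 25×4, cost 25·52·4 = 5200; ((A·B)·C): 25×4 by 4×37 → 25×37, cost 25·4·37 = 3700; cumulative 8900. Total 8900.
Difference: |55796 − 8900| = 46896.

46896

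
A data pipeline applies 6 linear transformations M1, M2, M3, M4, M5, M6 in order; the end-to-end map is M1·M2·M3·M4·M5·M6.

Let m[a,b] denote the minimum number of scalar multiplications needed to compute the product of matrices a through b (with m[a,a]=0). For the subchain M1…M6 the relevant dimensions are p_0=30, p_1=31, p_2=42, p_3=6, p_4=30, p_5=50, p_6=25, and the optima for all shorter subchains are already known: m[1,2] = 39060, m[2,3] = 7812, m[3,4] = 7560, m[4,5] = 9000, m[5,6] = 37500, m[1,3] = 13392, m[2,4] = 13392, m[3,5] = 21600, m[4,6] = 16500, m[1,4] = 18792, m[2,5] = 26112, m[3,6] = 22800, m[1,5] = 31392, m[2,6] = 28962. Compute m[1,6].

34392

m[1,6] = min over k∈[1,5] of m[1,k]+m[k+1,6]+p_{0}·p_k·p_{6}.
k=1: 0 + 28962 + 30·31·25 = 52212; k=2: 39060 + 22800 + 30·42·25 = 93360; k=3: 13392 + 16500 + 30·6·25 = 34392; k=4: 18792 + 37500 + 30·30·25 = 78792; k=5: 31392 + 0 + 30·50·25 = 68892.
Minimum: 34392 at k=3.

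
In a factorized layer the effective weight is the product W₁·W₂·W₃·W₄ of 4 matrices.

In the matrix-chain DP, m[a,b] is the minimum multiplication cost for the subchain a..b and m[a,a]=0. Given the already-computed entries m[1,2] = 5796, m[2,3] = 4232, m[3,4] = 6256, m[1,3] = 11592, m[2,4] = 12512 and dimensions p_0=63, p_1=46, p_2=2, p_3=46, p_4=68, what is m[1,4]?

m[1,4] = min over k∈[1,3] of m[1,k]+m[k+1,4]+p_{0}·p_k·p_{4}.
k=1: 0 + 12512 + 63·46·68 = 209576; k=2: 5796 + 6256 + 63·2·68 = 20620; k=3: 11592 + 0 + 63·46·68 = 208656.
Minimum: 20620 at k=2.

20620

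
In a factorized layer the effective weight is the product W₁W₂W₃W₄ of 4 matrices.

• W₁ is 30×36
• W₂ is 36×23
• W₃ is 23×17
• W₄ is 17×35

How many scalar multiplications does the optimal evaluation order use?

Adjacent pairs: W₁W₂ = 30·36·23 = 24840; W₂W₃ = 36·23·17 = 14076; W₃W₄ = 23·17·35 = 13685.
Length 3: W₁..W₃: k=1: 0+14076+30·36·17=32436; k=2: 24840+0+30·23·17=36570 → min 32436 | W₂..W₄: k=2: 0+13685+36·23·35=42665; k=3: 14076+0+36·17·35=35496 → min 35496.
Length 4: W₁..W₄: k=1: 0+35496+30·36·35=73296; k=2: 24840+13685+30·23·35=62675; k=3: 32436+0+30·17·35=50286 → min 50286.
Optimal order: ((W₁(W₂W₃))W₄) with cost 50286.

50286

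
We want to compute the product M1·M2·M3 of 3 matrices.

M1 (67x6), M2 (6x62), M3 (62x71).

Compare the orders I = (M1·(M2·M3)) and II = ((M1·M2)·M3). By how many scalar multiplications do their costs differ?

Order I = (M1·(M2·M3)): (M2·M3): 6×62 by 62×71 → 6×71, cost 6·62·71 = 26412; (M1·(M2·M3)): 67×6 by 6×71 → 67×71, cost 67·6·71 = 28542; cumulative 54954. Total 54954.
Order II = ((M1·M2)·M3): (M1·M2): 67×6 by 6×62 → 67×62, cost 67·6·62 = 24924; ((M1·M2)·M3): 67×62 by 62×71 → 67×71, cost 67·62·71 = 294934; cumulative 319858. Total 319858.
Difference: |54954 − 319858| = 264904.

264904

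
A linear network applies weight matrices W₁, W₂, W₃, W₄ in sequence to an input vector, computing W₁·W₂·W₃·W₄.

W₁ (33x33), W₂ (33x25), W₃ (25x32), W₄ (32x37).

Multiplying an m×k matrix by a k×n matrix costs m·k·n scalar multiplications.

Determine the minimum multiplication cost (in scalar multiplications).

Adjacent pairs: W₁W₂ = 33·33·25 = 27225; W₂W₃ = 33·25·32 = 26400; W₃W₄ = 25·32·37 = 29600.
Length 3: W₁..W₃: k=1: 0+26400+33·33·32=61248; k=2: 27225+0+33·25·32=53625 → min 53625 | W₂..W₄: k=2: 0+29600+33·25·37=60125; k=3: 26400+0+33·32·37=65472 → min 60125.
Length 4: W₁..W₄: k=1: 0+60125+33·33·37=100418; k=2: 27225+29600+33·25·37=87350; k=3: 53625+0+33·32·37=92697 → min 87350.
Optimal order: ((W₁·W₂)·(W₃·W₄)) with cost 87350.

87350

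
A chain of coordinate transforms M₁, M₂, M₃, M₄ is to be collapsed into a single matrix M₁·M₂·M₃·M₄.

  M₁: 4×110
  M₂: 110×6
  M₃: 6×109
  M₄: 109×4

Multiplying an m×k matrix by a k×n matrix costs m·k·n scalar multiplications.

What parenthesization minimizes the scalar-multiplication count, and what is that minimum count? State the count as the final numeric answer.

5352

Adjacent pairs: M₁M₂ = 4·110·6 = 2640; M₂M₃ = 110·6·109 = 71940; M₃M₄ = 6·109·4 = 2616.
Length 3: M₁..M₃: k=1: 0+71940+4·110·109=119900; k=2: 2640+0+4·6·109=5256 → min 5256 | M₂..M₄: k=2: 0+2616+110·6·4=5256; k=3: 71940+0+110·109·4=119900 → min 5256.
Length 4: M₁..M₄: k=1: 0+5256+4·110·4=7016; k=2: 2640+2616+4·6·4=5352; k=3: 5256+0+4·109·4=7000 → min 5352.
Optimal parenthesization: ((M₁·M₂)·(M₃·M₄)) with cost 5352.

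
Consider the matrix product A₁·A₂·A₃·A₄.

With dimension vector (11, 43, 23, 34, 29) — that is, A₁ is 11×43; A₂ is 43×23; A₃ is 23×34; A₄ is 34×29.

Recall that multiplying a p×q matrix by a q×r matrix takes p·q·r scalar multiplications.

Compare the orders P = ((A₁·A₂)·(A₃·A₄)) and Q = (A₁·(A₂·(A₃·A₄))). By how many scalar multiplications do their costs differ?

Order P = ((A₁·A₂)·(A₃·A₄)): (A₁·A₂): 11×43 by 43×23 → 11×23, cost 11·43·23 = 10879; (A₃·A₄): 23×34 by 34×29 → 23×29, cost 23·34·29 = 22678; ((A₁·A₂)·(A₃·A₄)): 11×23 by 23×29 → 11×29, cost 11·23·29 = 7337; cumulative 40894. Total 40894.
Order Q = (A₁·(A₂·(A₃·A₄))): (A₃·A₄): 23×34 by 34×29 → 23×29, cost 23·34·29 = 22678; (A₂·(A₃·A₄)): 43×23 by 23×29 → 43×29, cost 43·23·29 = 28681; cumulative 51359; (A₁·(A₂·(A₃·A₄))): 11×43 by 43×29 → 11×29, cost 11·43·29 = 13717; cumulative 65076. Total 65076.
Difference: |40894 − 65076| = 24182.

24182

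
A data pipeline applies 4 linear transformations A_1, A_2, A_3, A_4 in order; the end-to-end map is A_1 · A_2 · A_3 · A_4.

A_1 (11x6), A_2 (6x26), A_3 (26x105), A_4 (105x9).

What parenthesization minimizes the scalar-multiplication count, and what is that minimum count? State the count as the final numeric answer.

22644

Adjacent pairs: A_1A_2 = 11·6·26 = 1716; A_2A_3 = 6·26·105 = 16380; A_3A_4 = 26·105·9 = 24570.
Length 3: A_1..A_3: k=1: 0+16380+11·6·105=23310; k=2: 1716+0+11·26·105=31746 → min 23310 | A_2..A_4: k=2: 0+24570+6·26·9=25974; k=3: 16380+0+6·105·9=22050 → min 22050.
Length 4: A_1..A_4: k=1: 0+22050+11·6·9=22644; k=2: 1716+24570+11·26·9=28860; k=3: 23310+0+11·105·9=33705 → min 22644.
Optimal parenthesization: (A_1 · ((A_2 · A_3) · A_4)) with cost 22644.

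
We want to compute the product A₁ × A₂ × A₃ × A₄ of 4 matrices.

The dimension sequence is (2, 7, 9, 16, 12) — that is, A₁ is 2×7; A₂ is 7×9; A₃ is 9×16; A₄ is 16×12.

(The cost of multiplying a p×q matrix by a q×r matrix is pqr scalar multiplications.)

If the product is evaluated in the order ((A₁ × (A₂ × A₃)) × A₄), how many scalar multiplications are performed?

(A₂ × A₃): 7×9 by 9×16 → 7×16, cost 7·9·16 = 1008
(A₁ × (A₂ × A₃)): 2×7 by 7×16 → 2×16, cost 2·7·16 = 224; cumulative 1232
((A₁ × (A₂ × A₃)) × A₄): 2×16 by 16×12 → 2×12, cost 2·16·12 = 384; cumulative 1616
Total: 1616 scalar multiplications.

1616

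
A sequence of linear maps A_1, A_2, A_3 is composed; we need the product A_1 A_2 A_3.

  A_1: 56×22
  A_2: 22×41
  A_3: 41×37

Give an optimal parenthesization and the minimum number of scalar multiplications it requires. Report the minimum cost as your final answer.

(A_1 (A_2 A_3)): cost 78958.
((A_1 A_2) A_3): cost 135464.
Optimal: (A_1 (A_2 A_3)) with cost 78958.

78958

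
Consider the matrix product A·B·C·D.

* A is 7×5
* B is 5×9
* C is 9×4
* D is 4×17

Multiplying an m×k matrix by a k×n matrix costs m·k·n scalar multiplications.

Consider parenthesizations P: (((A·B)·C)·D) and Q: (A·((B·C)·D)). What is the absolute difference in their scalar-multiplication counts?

72

Order P = (((A·B)·C)·D): (A·B): 7×5 by 5×9 → 7×9, cost 7·5·9 = 315; ((A·B)·C): 7×9 by 9×4 → 7×4, cost 7·9·4 = 252; cumulative 567; (((A·B)·C)·D): 7×4 by 4×17 → 7×17, cost 7·4·17 = 476; cumulative 1043. Total 1043.
Order Q = (A·((B·C)·D)): (B·C): 5×9 by 9×4 → 5×4, cost 5·9·4 = 180; ((B·C)·D): 5×4 by 4×17 → 5×17, cost 5·4·17 = 340; cumulative 520; (A·((B·C)·D)): 7×5 by 5×17 → 7×17, cost 7·5·17 = 595; cumulative 1115. Total 1115.
Difference: |1043 − 1115| = 72.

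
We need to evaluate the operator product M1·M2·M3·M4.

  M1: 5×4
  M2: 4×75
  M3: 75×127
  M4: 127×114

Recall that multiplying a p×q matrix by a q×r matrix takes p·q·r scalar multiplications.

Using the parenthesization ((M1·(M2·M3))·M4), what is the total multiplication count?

(M2·M3): 4×75 by 75×127 → 4×127, cost 4·75·127 = 38100
(M1·(M2·M3)): 5×4 by 4×127 → 5×127, cost 5·4·127 = 2540; cumulative 40640
((M1·(M2·M3))·M4): 5×127 by 127×114 → 5×114, cost 5·127·114 = 72390; cumulative 113030
Total: 113030 scalar multiplications.

113030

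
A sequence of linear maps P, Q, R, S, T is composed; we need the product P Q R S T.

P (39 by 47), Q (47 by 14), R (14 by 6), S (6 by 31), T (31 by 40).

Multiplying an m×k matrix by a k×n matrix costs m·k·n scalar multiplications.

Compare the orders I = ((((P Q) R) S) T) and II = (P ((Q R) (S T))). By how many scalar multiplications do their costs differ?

11436

Order I = ((((P Q) R) S) T): (P Q): 39×47 by 47×14 → 39×14, cost 39·47·14 = 25662; ((P Q) R): 39×14 by 14×6 → 39×6, cost 39·14·6 = 3276; cumulative 28938; (((P Q) R) S): 39×6 by 6×31 → 39×31, cost 39·6·31 = 7254; cumulative 36192; ((((P Q) R) S) T): 39×31 by 31×40 → 39×40, cost 39·31·40 = 48360; cumulative 84552. Total 84552.
Order II = (P ((Q R) (S T))): (Q R): 47×14 by 14×6 → 47×6, cost 47·14·6 = 3948; (S T): 6×31 by 31×40 → 6×40, cost 6·31·40 = 7440; ((Q R) (S T)): 47×6 by 6×40 → 47×40, cost 47·6·40 = 11280; cumulative 22668; (P ((Q R) (S T))): 39×47 by 47×40 → 39×40, cost 39·47·40 = 73320; cumulative 95988. Total 95988.
Difference: |84552 − 95988| = 11436.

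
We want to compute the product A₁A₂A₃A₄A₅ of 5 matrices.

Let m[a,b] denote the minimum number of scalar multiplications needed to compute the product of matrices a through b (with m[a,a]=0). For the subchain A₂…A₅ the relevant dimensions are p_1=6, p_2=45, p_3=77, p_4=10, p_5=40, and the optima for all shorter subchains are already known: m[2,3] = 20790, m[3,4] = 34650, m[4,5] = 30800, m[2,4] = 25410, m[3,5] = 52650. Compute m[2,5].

m[2,5] = min over k∈[2,4] of m[2,k]+m[k+1,5]+p_{1}·p_k·p_{5}.
k=2: 0 + 52650 + 6·45·40 = 63450; k=3: 20790 + 30800 + 6·77·40 = 70070; k=4: 25410 + 0 + 6·10·40 = 27810.
Minimum: 27810 at k=4.

27810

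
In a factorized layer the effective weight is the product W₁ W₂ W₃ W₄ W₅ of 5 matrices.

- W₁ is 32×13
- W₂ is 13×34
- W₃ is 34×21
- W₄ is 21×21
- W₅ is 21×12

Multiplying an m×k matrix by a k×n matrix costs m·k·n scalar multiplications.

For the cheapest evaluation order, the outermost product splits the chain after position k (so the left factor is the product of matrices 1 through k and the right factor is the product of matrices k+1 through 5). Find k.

1

Adjacent pairs: W₁W₂ = 32·13·34 = 14144; W₂W₃ = 13·34·21 = 9282; W₃W₄ = 34·21·21 = 14994; W₄W₅ = 21·21·12 = 5292.
Length 3: W₁..W₃: k=1: 0+9282+32·13·21=18018; k=2: 14144+0+32·34·21=36992 → min 18018 | W₂..W₄: k=2: 0+14994+13·34·21=24276; k=3: 9282+0+13·21·21=15015 → min 15015 | W₃..W₅: k=3: 0+5292+34·21·12=13860; k=4: 14994+0+34·21·12=23562 → min 13860.
Length 4: W₁..W₄: k=1: 0+15015+32·13·21=23751; k=2: 14144+14994+32·34·21=51986; k=3: 18018+0+32·21·21=32130 → min 23751 | W₂..W₅: k=2: 0+13860+13·34·12=19164; k=3: 9282+5292+13·21·12=17850; k=4: 15015+0+13·21·12=18291 → min 17850.
Top-level splits: k=1: (W₁..W₁)·(W₂..W₅) → 0+17850+32·13·12 = 22842; k=2: (W₁..W₂)·(W₃..W₅) → 14144+13860+32·34·12 = 41060; k=3: (W₁..W₃)·(W₄..W₅) → 18018+5292+32·21·12 = 31374; k=4: (W₁..W₄)·(W₅..W₅) → 23751+0+32·21·12 = 31815.
Best split is after W₁, i.e. k = 1.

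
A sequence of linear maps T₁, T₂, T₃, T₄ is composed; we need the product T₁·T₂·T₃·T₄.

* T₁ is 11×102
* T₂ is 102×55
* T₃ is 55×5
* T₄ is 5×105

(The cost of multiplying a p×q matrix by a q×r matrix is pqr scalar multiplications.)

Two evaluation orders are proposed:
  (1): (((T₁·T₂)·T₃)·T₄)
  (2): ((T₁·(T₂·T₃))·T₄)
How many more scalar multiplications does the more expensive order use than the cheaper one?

31075

Order (1) = (((T₁·T₂)·T₃)·T₄): (T₁·T₂): 11×102 by 102×55 → 11×55, cost 11·102·55 = 61710; ((T₁·T₂)·T₃): 11×55 by 55×5 → 11×5, cost 11·55·5 = 3025; cumulative 64735; (((T₁·T₂)·T₃)·T₄): 11×5 by 5×105 → 11×105, cost 11·5·105 = 5775; cumulative 70510. Total 70510.
Order (2) = ((T₁·(T₂·T₃))·T₄): (T₂·T₃): 102×55 by 55×5 → 102×5, cost 102·55·5 = 28050; (T₁·(T₂·T₃)): 11×102 by 102×5 → 11×5, cost 11·102·5 = 5610; cumulative 33660; ((T₁·(T₂·T₃))·T₄): 11×5 by 5×105 → 11×105, cost 11·5·105 = 5775; cumulative 39435. Total 39435.
Difference: |70510 − 39435| = 31075.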